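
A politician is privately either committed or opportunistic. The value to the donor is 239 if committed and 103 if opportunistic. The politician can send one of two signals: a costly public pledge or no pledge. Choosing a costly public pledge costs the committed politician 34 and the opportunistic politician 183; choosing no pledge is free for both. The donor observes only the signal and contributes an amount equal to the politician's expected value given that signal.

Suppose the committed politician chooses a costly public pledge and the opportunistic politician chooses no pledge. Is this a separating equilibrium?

Under separation the donor infers type exactly: pledge → committed (pays 239), no pledge → opportunistic (pays 103).
Committed: pledge gives 239 − 34 = 205; no pledge gives 103 − 0 = 103. No deviation. ✓
Opportunistic: no pledge gives 103 − 0 = 103; pledge gives 239 − 183 = 56. No deviation. ✓
Neither type gains from mimicking the other.

Yes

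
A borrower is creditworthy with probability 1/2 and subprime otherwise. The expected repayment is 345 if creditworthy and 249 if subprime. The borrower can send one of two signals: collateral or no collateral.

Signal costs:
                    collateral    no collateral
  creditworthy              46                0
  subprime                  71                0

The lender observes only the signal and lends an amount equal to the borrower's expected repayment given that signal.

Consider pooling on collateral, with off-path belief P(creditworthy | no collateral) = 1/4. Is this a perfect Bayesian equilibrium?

At the pooled signal (collateral) the lender holds the prior 1/2 and pays 1/2·345 + 1/2·249 = 297. Off-path (no collateral) belief 1/4 gives 1/4·345 + 3/4·249 = 273.
Creditworthy: collateral gives 297 − 46 = 251; no collateral gives 273 − 0 = 273. Deviates. ✗
Subprime: collateral gives 297 − 71 = 226; no collateral gives 273 − 0 = 273. Deviates. ✗

No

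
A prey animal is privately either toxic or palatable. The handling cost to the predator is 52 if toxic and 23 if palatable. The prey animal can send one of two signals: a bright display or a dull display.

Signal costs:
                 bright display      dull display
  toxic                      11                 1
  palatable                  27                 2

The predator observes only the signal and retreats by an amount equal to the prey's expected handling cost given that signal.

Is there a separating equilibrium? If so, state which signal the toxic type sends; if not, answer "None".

None

Try toxic → bright display, palatable → dull display:
  Under separation the predator infers type exactly: bright display → toxic (pays 52), dull display → palatable (pays 23).
  Toxic: bright display gives 52 − 11 = 41; dull display gives 23 − 1 = 22. No deviation. ✓
  Palatable: dull display gives 23 − 2 = 21; bright display gives 52 − 27 = 25. Would deviate. ✗
Try toxic → dull display, palatable → bright display:
  Under separation the predator infers type exactly: dull display → toxic (pays 52), bright display → palatable (pays 23).
  Toxic: dull display gives 52 − 1 = 51; bright display gives 23 − 11 = 12. No deviation. ✓
  Palatable: bright display gives 23 − 27 = -4; dull display gives 52 − 2 = 50. Would deviate. ✗
Neither assignment is incentive-compatible.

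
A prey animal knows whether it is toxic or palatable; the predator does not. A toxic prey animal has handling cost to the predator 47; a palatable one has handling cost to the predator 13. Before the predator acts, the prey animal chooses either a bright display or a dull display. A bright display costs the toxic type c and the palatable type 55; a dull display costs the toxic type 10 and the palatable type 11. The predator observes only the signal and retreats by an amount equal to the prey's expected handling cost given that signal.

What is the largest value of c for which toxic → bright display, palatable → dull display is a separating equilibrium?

44

Under separation: bright display → toxic (pays 47); dull display → palatable (pays 13).
Palatable: 13 − 11 = 2 ≥ 47 − 55 = -8. Holds regardless of c. ✓
Toxic: 47 − c ≥ 13 − 10, so c ≤ 47 − 3 = 44.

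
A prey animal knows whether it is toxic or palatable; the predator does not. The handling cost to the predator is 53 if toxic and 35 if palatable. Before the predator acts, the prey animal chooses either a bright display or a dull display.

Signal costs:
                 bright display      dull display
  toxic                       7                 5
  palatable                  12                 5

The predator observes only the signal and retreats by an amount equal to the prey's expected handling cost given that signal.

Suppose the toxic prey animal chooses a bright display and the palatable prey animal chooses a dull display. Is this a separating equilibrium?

No

If types separate, bright display earns payment 53 and dull display earns 35.
Toxic: bright display gives 53 − 7 = 46; dull display gives 35 − 5 = 30. No deviation. ✓
Palatable: dull display gives 35 − 5 = 30; bright display gives 53 − 12 = 41. Would deviate. ✗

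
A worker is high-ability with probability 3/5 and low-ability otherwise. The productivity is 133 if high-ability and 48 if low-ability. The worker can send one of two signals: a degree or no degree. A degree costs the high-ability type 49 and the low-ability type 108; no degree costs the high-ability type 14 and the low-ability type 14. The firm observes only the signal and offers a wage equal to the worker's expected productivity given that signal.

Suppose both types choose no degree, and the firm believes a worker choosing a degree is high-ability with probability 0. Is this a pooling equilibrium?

At the pooled signal (no degree) the firm holds the prior 3/5 and pays 3/5·133 + 2/5·48 = 99. Off-path (degree) belief 0 gives 0·133 + 1·48 = 48.
High-ability: no degree gives 99 − 14 = 85; degree gives 48 − 49 = -1. Stays. ✓
Low-ability: no degree gives 99 − 14 = 85; degree gives 48 − 108 = -60. Stays. ✓

Yes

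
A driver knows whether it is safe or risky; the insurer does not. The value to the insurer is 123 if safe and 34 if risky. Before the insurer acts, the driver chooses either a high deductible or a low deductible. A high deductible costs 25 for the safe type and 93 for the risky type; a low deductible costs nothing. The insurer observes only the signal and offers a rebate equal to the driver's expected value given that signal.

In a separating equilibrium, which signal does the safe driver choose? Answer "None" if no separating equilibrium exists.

Try safe → high deductible, risky → low deductible:
  Under separation the insurer infers type exactly: high deductible → safe (pays 123), low deductible → risky (pays 34).
  Safe: high deductible gives 123 − 25 = 98; low deductible gives 34 − 0 = 34. No deviation. ✓
  Risky: low deductible gives 34 − 0 = 34; high deductible gives 123 − 93 = 30. No deviation. ✓
Both hold — the safe type sends high deductible.

high deductible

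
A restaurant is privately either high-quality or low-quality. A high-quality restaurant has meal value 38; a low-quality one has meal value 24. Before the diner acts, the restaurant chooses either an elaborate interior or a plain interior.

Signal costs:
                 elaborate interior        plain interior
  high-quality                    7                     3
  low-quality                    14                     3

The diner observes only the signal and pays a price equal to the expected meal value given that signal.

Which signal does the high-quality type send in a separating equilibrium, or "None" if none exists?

Try high-quality → elaborate interior, low-quality → plain interior:
  If types separate, elaborate interior earns payment 38 and plain interior earns 24.
  High-quality: elaborate interior gives 38 − 7 = 31; plain interior gives 24 − 3 = 21. No deviation. ✓
  Low-quality: plain interior gives 24 − 3 = 21; elaborate interior gives 38 − 14 = 24. Would deviate. ✗
Try high-quality → plain interior, low-quality → elaborate interior:
  If types separate, plain interior earns payment 38 and elaborate interior earns 24.
  High-quality: plain interior gives 38 − 3 = 35; elaborate interior gives 24 − 7 = 17. No deviation. ✓
  Low-quality: elaborate interior gives 24 − 14 = 10; plain interior gives 38 − 3 = 35. Would deviate. ✗
Neither assignment is incentive-compatible.

None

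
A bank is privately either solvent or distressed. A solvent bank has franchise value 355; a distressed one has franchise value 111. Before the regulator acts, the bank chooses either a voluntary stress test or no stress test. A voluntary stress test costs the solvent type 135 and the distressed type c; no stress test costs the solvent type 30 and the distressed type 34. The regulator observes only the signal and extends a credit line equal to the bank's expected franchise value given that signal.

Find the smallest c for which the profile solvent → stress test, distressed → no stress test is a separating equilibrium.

Under separation: stress test → solvent (pays 355); no stress test → distressed (pays 111).
Solvent: 355 − 135 = 220 ≥ 111 − 30 = 81. Holds regardless of c. ✓
Distressed: 111 − 34 ≥ 355 − c, so c ≥ 355 − 77 = 278.

278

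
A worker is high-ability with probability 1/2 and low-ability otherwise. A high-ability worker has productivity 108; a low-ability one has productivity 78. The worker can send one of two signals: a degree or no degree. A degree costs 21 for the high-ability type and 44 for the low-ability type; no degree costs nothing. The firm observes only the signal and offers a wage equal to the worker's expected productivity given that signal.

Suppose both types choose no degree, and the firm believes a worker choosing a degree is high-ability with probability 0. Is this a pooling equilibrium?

Yes

On the equilibrium path (no degree) the firm holds the prior 1/2 and pays 1/2·108 + 1/2·78 = 93. Off-path (degree) belief 0 gives 0·108 + 1·78 = 78.
High-ability: no degree gives 93 − 0 = 93; degree gives 78 − 21 = 57. Stays. ✓
Low-ability: no degree gives 93 − 0 = 93; degree gives 78 − 44 = 34. Stays. ✓
Beliefs are Bayes-consistent on-path and both types best-respond.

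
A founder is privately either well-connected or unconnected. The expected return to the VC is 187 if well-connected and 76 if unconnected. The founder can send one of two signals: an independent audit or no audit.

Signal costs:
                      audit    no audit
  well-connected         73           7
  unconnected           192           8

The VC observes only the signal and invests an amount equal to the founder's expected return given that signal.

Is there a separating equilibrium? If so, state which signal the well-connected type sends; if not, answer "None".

Try well-connected → audit, unconnected → no audit:
  Under separation the VC infers type exactly: audit → well-connected (pays 187), no audit → unconnected (pays 76).
  Well-connected: audit gives 187 − 73 = 114; no audit gives 76 − 7 = 69. No deviation. ✓
  Unconnected: no audit gives 76 − 8 = 68; audit gives 187 − 192 = -5. No deviation. ✓
Both hold — the well-connected type sends audit.

audit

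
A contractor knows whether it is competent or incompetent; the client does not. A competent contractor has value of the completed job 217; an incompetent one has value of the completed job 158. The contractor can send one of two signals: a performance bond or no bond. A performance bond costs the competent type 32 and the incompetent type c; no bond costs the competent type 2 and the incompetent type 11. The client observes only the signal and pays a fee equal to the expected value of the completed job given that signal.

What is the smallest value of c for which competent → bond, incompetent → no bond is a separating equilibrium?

Under separation: bond → competent (pays 217); no bond → incompetent (pays 158).
Competent: 217 − 32 = 185 ≥ 158 − 2 = 156. Holds regardless of c. ✓
Incompetent: 158 − 11 ≥ 217 − c, so c ≥ 217 − 147 = 70.

70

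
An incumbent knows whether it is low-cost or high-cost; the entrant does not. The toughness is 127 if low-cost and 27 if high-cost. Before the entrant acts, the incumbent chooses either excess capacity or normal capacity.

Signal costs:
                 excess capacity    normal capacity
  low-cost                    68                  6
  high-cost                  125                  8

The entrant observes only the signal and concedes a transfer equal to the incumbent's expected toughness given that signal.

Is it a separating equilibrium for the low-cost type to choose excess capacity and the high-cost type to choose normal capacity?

Under separation the entrant infers type exactly: excess capacity → low-cost (pays 127), normal capacity → high-cost (pays 27).
Low-cost: excess capacity gives 127 − 68 = 59; normal capacity gives 27 − 6 = 21. No deviation. ✓
High-cost: normal capacity gives 27 − 8 = 19; excess capacity gives 127 − 125 = 2. No deviation. ✓
Both incentive constraints hold.

Yes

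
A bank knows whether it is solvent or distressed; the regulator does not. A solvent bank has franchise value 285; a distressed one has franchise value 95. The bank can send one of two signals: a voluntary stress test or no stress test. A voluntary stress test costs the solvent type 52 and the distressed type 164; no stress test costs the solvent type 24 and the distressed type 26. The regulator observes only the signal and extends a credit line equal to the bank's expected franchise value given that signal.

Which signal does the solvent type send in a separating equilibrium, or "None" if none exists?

Try solvent → stress test, distressed → no stress test:
  Under separation the regulator infers type exactly: stress test → solvent (pays 285), no stress test → distressed (pays 95).
  Solvent: stress test gives 285 − 52 = 233; no stress test gives 95 − 24 = 71. No deviation. ✓
  Distressed: no stress test gives 95 − 26 = 69; stress test gives 285 − 164 = 121. Would deviate. ✗
Try solvent → no stress test, distressed → stress test:
  Under separation the regulator infers type exactly: no stress test → solvent (pays 285), stress test → distressed (pays 95).
  Solvent: no stress test gives 285 − 24 = 261; stress test gives 95 − 52 = 43. No deviation. ✓
  Distressed: stress test gives 95 − 164 = -69; no stress test gives 285 − 26 = 259. Would deviate. ✗
Neither assignment is incentive-compatible.

None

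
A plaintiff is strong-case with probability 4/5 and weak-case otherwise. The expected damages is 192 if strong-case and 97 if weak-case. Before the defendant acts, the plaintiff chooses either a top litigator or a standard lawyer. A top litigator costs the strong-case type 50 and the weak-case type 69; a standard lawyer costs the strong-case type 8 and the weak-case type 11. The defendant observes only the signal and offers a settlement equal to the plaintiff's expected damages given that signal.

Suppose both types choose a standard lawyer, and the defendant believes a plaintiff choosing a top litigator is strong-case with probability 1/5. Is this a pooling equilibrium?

Yes

At the pooled signal (standard lawyer) the defendant holds the prior 4/5 and pays 4/5·192 + 1/5·97 = 173. Off-path (top litigator) belief 1/5 gives 1/5·192 + 4/5·97 = 116.
Strong-case: standard lawyer gives 173 − 8 = 165; top litigator gives 116 − 50 = 66. Stays. ✓
Weak-case: standard lawyer gives 173 − 11 = 162; top litigator gives 116 − 69 = 47. Stays. ✓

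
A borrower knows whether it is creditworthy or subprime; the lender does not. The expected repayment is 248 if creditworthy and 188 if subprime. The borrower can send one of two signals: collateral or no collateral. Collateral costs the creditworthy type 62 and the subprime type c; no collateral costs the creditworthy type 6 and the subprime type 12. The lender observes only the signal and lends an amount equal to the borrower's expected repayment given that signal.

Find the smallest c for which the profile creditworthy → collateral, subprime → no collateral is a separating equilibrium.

72

Under separation: collateral → creditworthy (pays 248); no collateral → subprime (pays 188).
Creditworthy: 248 − 62 = 186 ≥ 188 − 6 = 182. Holds regardless of c. ✓
Subprime: 188 − 12 ≥ 248 − c, so c ≥ 248 − 176 = 72.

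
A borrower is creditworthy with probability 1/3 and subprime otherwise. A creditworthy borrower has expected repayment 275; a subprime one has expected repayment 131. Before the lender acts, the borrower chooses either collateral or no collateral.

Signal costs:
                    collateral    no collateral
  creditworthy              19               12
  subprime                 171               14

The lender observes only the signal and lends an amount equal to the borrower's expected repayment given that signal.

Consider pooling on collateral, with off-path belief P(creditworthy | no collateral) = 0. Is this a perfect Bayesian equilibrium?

No

On the equilibrium path (collateral) the lender holds the prior 1/3 and pays 1/3·275 + 2/3·131 = 179. Off-path (no collateral) belief 0 gives 0·275 + 1·131 = 131.
Creditworthy: collateral gives 179 − 19 = 160; no collateral gives 131 − 12 = 119. Stays. ✓
Subprime: collateral gives 179 − 171 = 8; no collateral gives 131 − 14 = 117. Deviates. ✗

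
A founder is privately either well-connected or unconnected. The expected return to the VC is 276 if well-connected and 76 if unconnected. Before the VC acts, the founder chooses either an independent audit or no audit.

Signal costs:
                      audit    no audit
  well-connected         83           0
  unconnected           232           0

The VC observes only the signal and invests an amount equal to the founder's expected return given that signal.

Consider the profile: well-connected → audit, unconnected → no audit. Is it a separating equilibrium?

Under separation the VC infers type exactly: audit → well-connected (pays 276), no audit → unconnected (pays 76).
Well-connected: audit gives 276 − 83 = 193; no audit gives 76 − 0 = 76. No deviation. ✓
Unconnected: no audit gives 76 − 0 = 76; audit gives 276 − 232 = 44. No deviation. ✓
Both incentive constraints hold.

Yes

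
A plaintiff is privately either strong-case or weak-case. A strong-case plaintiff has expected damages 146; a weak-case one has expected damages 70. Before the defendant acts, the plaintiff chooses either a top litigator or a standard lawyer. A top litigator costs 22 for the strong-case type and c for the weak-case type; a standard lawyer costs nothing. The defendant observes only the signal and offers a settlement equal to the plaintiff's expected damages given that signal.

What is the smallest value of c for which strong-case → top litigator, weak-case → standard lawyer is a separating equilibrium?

76

Under separation: top litigator → strong-case (pays 146); standard lawyer → weak-case (pays 70).
Strong-case: 146 − 22 = 124 ≥ 70 − 0 = 70. Holds regardless of c. ✓
Weak-case: 70 − 0 ≥ 146 − c, so c ≥ 146 − 70 = 76.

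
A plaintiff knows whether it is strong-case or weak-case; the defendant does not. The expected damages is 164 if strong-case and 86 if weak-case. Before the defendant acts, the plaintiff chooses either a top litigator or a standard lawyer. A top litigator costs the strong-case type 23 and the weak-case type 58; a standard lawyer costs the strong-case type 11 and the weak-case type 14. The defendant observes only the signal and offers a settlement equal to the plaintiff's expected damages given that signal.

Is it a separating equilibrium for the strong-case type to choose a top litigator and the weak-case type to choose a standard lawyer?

No

If types separate, top litigator earns payment 164 and standard lawyer earns 86.
Strong-case: top litigator gives 164 − 23 = 141; standard lawyer gives 86 − 11 = 75. No deviation. ✓
Weak-case: standard lawyer gives 86 − 14 = 72; top litigator gives 164 − 58 = 106. Would deviate. ✗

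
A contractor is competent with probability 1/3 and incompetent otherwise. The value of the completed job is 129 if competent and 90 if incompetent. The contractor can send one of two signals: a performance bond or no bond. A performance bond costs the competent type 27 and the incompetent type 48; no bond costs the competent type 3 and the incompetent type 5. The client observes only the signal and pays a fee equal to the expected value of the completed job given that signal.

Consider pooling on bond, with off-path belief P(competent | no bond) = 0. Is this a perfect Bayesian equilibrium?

No

At the pooled signal (bond) the client holds the prior 1/3 and pays 1/3·129 + 2/3·90 = 103. Off-path (no bond) belief 0 gives 0·129 + 1·90 = 90.
Competent: bond gives 103 − 27 = 76; no bond gives 90 − 3 = 87. Deviates. ✗
Incompetent: bond gives 103 − 48 = 55; no bond gives 90 − 5 = 85. Deviates. ✗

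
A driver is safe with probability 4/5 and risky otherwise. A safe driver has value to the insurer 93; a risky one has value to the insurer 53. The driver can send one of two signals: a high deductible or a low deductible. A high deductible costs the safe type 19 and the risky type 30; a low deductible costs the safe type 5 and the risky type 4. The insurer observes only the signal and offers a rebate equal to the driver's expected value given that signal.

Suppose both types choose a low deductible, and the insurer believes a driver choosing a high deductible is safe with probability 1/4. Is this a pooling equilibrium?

On the equilibrium path (low deductible) the insurer holds the prior 4/5 and pays 4/5·93 + 1/5·53 = 85. Off-path (high deductible) belief 1/4 gives 1/4·93 + 3/4·53 = 63.
Safe: low deductible gives 85 − 5 = 80; high deductible gives 63 − 19 = 44. Stays. ✓
Risky: low deductible gives 85 − 4 = 81; high deductible gives 63 − 30 = 33. Stays. ✓
Beliefs are Bayes-consistent on-path and both types best-respond.

Yes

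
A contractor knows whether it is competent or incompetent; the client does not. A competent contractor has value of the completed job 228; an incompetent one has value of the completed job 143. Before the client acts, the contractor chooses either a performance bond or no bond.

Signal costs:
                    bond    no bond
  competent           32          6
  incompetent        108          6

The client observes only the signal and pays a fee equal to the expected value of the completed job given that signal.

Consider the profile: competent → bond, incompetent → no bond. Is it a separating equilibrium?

Yes

If types separate, bond earns payment 228 and no bond earns 143.
Competent: bond gives 228 − 32 = 196; no bond gives 143 − 6 = 137. No deviation. ✓
Incompetent: no bond gives 143 − 6 = 137; bond gives 228 − 108 = 120. No deviation. ✓
Both incentive constraints hold.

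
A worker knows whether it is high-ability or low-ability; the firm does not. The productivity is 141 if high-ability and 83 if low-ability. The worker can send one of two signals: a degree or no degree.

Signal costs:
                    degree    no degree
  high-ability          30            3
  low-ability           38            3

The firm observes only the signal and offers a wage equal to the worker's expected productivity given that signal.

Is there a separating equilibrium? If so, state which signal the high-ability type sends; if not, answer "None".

None

Try high-ability → degree, low-ability → no degree:
  Under separation the firm infers type exactly: degree → high-ability (pays 141), no degree → low-ability (pays 83).
  High-ability: degree gives 141 − 30 = 111; no degree gives 83 − 3 = 80. No deviation. ✓
  Low-ability: no degree gives 83 − 3 = 80; degree gives 141 − 38 = 103. Would deviate. ✗
Try high-ability → no degree, low-ability → degree:
  Under separation the firm infers type exactly: no degree → high-ability (pays 141), degree → low-ability (pays 83).
  High-ability: no degree gives 141 − 3 = 138; degree gives 83 − 30 = 53. No deviation. ✓
  Low-ability: degree gives 83 − 38 = 45; no degree gives 141 − 3 = 138. Would deviate. ✗
Neither assignment is incentive-compatible.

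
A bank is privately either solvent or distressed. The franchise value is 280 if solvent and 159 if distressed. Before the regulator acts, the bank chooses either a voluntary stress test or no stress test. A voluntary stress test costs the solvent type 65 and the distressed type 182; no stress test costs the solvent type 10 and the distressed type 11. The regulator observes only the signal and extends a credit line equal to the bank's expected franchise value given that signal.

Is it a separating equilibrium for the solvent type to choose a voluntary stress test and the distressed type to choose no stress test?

Yes

If types separate, stress test earns payment 280 and no stress test earns 159.
Solvent: stress test gives 280 − 65 = 215; no stress test gives 159 − 10 = 149. No deviation. ✓
Distressed: no stress test gives 159 − 11 = 148; stress test gives 280 − 182 = 98. No deviation. ✓
Both incentive constraints hold.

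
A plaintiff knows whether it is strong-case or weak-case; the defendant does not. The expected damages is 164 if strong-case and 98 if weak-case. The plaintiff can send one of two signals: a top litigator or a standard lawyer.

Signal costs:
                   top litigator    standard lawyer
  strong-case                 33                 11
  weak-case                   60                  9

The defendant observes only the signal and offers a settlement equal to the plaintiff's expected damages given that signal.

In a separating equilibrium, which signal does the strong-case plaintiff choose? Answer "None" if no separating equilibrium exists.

Try strong-case → top litigator, weak-case → standard lawyer:
  If types separate, top litigator earns payment 164 and standard lawyer earns 98.
  Strong-case: top litigator gives 164 − 33 = 131; standard lawyer gives 98 − 11 = 87. No deviation. ✓
  Weak-case: standard lawyer gives 98 − 9 = 89; top litigator gives 164 − 60 = 104. Would deviate. ✗
Try strong-case → standard lawyer, weak-case → top litigator:
  If types separate, standard lawyer earns payment 164 and top litigator earns 98.
  Strong-case: standard lawyer gives 164 − 11 = 153; top litigator gives 98 − 33 = 65. No deviation. ✓
  Weak-case: top litigator gives 98 − 60 = 38; standard lawyer gives 164 − 9 = 155. Would deviate. ✗
Neither assignment is incentive-compatible.

None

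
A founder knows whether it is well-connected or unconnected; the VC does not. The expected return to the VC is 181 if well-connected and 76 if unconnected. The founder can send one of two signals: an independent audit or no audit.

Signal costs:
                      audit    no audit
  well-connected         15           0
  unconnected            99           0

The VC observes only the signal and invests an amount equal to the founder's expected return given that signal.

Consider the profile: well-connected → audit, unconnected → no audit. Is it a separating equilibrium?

No

If types separate, audit earns payment 181 and no audit earns 76.
Well-connected: audit gives 181 − 15 = 166; no audit gives 76 − 0 = 76. No deviation. ✓
Unconnected: no audit gives 76 − 0 = 76; audit gives 181 − 99 = 82. Would deviate. ✗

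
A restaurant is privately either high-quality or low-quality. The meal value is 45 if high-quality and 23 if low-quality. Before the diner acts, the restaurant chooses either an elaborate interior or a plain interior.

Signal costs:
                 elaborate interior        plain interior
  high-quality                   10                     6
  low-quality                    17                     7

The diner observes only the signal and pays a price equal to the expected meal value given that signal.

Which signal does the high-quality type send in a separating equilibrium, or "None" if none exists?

None

Try high-quality → elaborate interior, low-quality → plain interior:
  If types separate, elaborate interior earns payment 45 and plain interior earns 23.
  High-quality: elaborate interior gives 45 − 10 = 35; plain interior gives 23 − 6 = 17. No deviation. ✓
  Low-quality: plain interior gives 23 − 7 = 16; elaborate interior gives 45 − 17 = 28. Would deviate. ✗
Try high-quality → plain interior, low-quality → elaborate interior:
  If types separate, plain interior earns payment 45 and elaborate interior earns 23.
  High-quality: plain interior gives 45 − 6 = 39; elaborate interior gives 23 − 10 = 13. No deviation. ✓
  Low-quality: elaborate interior gives 23 − 17 = 6; plain interior gives 45 − 7 = 38. Would deviate. ✗
Neither assignment is incentive-compatible.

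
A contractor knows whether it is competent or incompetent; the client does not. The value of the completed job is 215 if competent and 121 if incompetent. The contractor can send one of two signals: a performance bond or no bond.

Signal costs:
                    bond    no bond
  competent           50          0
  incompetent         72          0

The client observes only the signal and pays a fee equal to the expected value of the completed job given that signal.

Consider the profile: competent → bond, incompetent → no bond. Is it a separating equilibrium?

Under separation the client infers type exactly: bond → competent (pays 215), no bond → incompetent (pays 121).
Competent: bond gives 215 − 50 = 165; no bond gives 121 − 0 = 121. No deviation. ✓
Incompetent: no bond gives 121 − 0 = 121; bond gives 215 − 72 = 143. Would deviate. ✗

No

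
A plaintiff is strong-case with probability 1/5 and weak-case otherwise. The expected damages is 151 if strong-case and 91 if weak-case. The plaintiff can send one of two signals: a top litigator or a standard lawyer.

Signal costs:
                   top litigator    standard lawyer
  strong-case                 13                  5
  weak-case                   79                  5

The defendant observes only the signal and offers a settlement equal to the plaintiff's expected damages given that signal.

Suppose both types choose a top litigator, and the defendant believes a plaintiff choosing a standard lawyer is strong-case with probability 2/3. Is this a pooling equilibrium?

On the equilibrium path (top litigator) the defendant holds the prior 1/5 and pays 1/5·151 + 4/5·91 = 103. Off-path (standard lawyer) belief 2/3 gives 2/3·151 + 1/3·91 = 131.
Strong-case: top litigator gives 103 − 13 = 90; standard lawyer gives 131 − 5 = 126. Deviates. ✗
Weak-case: top litigator gives 103 − 79 = 24; standard lawyer gives 131 − 5 = 126. Deviates. ✗

No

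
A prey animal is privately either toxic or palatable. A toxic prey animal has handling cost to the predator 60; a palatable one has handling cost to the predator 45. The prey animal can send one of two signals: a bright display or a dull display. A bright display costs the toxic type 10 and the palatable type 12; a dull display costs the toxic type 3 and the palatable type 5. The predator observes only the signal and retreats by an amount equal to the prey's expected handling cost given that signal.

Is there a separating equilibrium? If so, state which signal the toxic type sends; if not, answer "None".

Try toxic → bright display, palatable → dull display:
  If types separate, bright display earns payment 60 and dull display earns 45.
  Toxic: bright display gives 60 − 10 = 50; dull display gives 45 − 3 = 42. No deviation. ✓
  Palatable: dull display gives 45 − 5 = 40; bright display gives 60 − 12 = 48. Would deviate. ✗
Try toxic → dull display, palatable → bright display:
  If types separate, dull display earns payment 60 and bright display earns 45.
  Toxic: dull display gives 60 − 3 = 57; bright display gives 45 − 10 = 35. No deviation. ✓
  Palatable: bright display gives 45 − 12 = 33; dull display gives 60 − 5 = 55. Would deviate. ✗
Neither assignment is incentive-compatible.

None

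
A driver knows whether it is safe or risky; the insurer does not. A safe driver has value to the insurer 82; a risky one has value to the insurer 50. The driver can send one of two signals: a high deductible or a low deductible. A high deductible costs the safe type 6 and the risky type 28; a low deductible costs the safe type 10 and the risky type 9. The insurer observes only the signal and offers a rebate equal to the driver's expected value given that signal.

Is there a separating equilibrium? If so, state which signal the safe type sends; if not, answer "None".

None

Try safe → high deductible, risky → low deductible:
  If types separate, high deductible earns payment 82 and low deductible earns 50.
  Safe: high deductible gives 82 − 6 = 76; low deductible gives 50 − 10 = 40. No deviation. ✓
  Risky: low deductible gives 50 − 9 = 41; high deductible gives 82 − 28 = 54. Would deviate. ✗
Try safe → low deductible, risky → high deductible:
  If types separate, low deductible earns payment 82 and high deductible earns 50.
  Safe: low deductible gives 82 − 10 = 72; high deductible gives 50 − 6 = 44. No deviation. ✓
  Risky: high deductible gives 50 − 28 = 22; low deductible gives 82 − 9 = 73. Would deviate. ✗
Neither assignment is incentive-compatible.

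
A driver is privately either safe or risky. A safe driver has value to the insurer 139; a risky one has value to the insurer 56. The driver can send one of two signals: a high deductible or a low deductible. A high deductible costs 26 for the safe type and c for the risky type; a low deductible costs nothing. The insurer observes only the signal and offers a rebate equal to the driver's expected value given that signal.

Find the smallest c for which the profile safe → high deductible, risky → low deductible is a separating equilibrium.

Under separation: high deductible → safe (pays 139); low deductible → risky (pays 56).
Safe: 139 − 26 = 113 ≥ 56 − 0 = 56. Holds regardless of c. ✓
Risky: 56 − 0 ≥ 139 − c, so c ≥ 139 − 56 = 83.

83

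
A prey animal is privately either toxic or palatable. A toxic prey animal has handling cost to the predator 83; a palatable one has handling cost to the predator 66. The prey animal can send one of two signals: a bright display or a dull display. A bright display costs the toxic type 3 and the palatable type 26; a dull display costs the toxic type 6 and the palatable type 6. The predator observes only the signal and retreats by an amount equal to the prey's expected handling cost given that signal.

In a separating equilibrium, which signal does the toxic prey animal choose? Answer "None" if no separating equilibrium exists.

bright display

Try toxic → bright display, palatable → dull display:
  Under separation the predator infers type exactly: bright display → toxic (pays 83), dull display → palatable (pays 66).
  Toxic: bright display gives 83 − 3 = 80; dull display gives 66 − 6 = 60. No deviation. ✓
  Palatable: dull display gives 66 − 6 = 60; bright display gives 83 − 26 = 57. No deviation. ✓
Both hold — the toxic type sends bright display.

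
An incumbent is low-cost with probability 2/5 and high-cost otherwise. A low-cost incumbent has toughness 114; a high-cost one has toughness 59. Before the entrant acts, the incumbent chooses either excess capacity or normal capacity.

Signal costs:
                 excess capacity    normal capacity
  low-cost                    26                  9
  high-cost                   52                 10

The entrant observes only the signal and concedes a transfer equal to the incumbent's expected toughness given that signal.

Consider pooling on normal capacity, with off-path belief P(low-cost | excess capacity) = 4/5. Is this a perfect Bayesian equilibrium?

No

At the pooled signal (normal capacity) the entrant holds the prior 2/5 and pays 2/5·114 + 3/5·59 = 81. Off-path (excess capacity) belief 4/5 gives 4/5·114 + 1/5·59 = 103.
Low-cost: normal capacity gives 81 − 9 = 72; excess capacity gives 103 − 26 = 77. Deviates. ✗
High-cost: normal capacity gives 81 − 10 = 71; excess capacity gives 103 − 52 = 51. Stays. ✓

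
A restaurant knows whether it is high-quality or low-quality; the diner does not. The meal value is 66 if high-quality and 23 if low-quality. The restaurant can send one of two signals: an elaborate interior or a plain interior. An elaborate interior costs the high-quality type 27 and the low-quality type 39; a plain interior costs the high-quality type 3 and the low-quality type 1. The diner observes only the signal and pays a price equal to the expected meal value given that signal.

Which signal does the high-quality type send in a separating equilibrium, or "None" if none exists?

Try high-quality → elaborate interior, low-quality → plain interior:
  If types separate, elaborate interior earns payment 66 and plain interior earns 23.
  High-quality: elaborate interior gives 66 − 27 = 39; plain interior gives 23 − 3 = 20. No deviation. ✓
  Low-quality: plain interior gives 23 − 1 = 22; elaborate interior gives 66 − 39 = 27. Would deviate. ✗
Try high-quality → plain interior, low-quality → elaborate interior:
  If types separate, plain interior earns payment 66 and elaborate interior earns 23.
  High-quality: plain interior gives 66 − 3 = 63; elaborate interior gives 23 − 27 = -4. No deviation. ✓
  Low-quality: elaborate interior gives 23 − 39 = -16; plain interior gives 66 − 1 = 65. Would deviate. ✗
Neither assignment is incentive-compatible.

None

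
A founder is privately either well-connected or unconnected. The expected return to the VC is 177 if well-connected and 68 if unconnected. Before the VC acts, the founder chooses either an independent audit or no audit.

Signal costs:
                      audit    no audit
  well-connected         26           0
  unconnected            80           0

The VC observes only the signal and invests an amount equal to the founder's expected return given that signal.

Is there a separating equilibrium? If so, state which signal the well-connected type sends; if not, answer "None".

None

Try well-connected → audit, unconnected → no audit:
  If types separate, audit earns payment 177 and no audit earns 68.
  Well-connected: audit gives 177 − 26 = 151; no audit gives 68 − 0 = 68. No deviation. ✓
  Unconnected: no audit gives 68 − 0 = 68; audit gives 177 − 80 = 97. Would deviate. ✗
Try well-connected → no audit, unconnected → audit:
  If types separate, no audit earns payment 177 and audit earns 68.
  Well-connected: no audit gives 177 − 0 = 177; audit gives 68 − 26 = 42. No deviation. ✓
  Unconnected: audit gives 68 − 80 = -12; no audit gives 177 − 0 = 177. Would deviate. ✗
Neither assignment is incentive-compatible.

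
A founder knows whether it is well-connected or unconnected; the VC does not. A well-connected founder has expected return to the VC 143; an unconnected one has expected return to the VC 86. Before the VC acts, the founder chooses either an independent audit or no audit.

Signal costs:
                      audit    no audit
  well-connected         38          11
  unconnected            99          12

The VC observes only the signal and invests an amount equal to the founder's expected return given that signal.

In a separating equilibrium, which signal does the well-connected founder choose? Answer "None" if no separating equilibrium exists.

audit

Try well-connected → audit, unconnected → no audit:
  If types separate, audit earns payment 143 and no audit earns 86.
  Well-connected: audit gives 143 − 38 = 105; no audit gives 86 − 11 = 75. No deviation. ✓
  Unconnected: no audit gives 86 − 12 = 74; audit gives 143 − 99 = 44. No deviation. ✓
Both hold — the well-connected type sends audit.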